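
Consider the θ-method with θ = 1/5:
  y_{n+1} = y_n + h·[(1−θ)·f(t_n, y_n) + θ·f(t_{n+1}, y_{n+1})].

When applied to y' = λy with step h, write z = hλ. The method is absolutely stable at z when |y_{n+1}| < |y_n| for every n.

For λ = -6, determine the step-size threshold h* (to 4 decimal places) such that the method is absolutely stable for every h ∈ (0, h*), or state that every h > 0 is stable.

(-3.3333,0); λ=-6 ⇒ h* = (10/3)/6 = 0.5556.

Test eqn y'=λy, z=hλ:
  y_{n+1} = y_n + z·[4/5·y_n + 1/5·y_{n+1}] ⇒ (1 − 1/5z)y_{n+1} = (1 + 4/5z)y_n
  so R(z) = (1 + 4/5z)/(1 − 1/5z).

Need |R(x)|<1, x<0.
x=-0.89: |R|=0.2445
R=−1: 1+4/5x = −1+1/5x ⇒ -3/5x=2 ⇒ x=2/(-3/5)=-3.3333
Confirm numerically:
  x=-3.176: |R|=0.94227 <1
  x=-2.795: |R|=0.79282 <1
  x=-2.518: |R|=0.67465 <1
  x=-3.529: |R|=1.06882 >1
  x=-3.484: |R|=1.05328 >1
  x=-3.481: |R|=1.05223 >1
So |R|<1 on (-3.3333, 0).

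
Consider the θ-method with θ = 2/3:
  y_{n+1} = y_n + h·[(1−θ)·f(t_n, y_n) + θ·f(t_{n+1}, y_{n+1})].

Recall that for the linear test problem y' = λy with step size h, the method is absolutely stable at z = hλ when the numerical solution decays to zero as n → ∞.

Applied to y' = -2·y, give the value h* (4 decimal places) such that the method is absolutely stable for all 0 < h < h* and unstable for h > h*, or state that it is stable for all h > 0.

With y'=λy (z=hλ):
  y_{n+1} = y_n + z·[1/3·y_n + 2/3·y_{n+1}] ⇒ (1 − 2/3z)y_{n+1} = (1 + 1/3z)y_n
  ⇒ R(z) = (1 + 1/3z)/(1 − 2/3z).

Find x<0 with |R(x)|<1.
x=-0.75: |R|=0.5000
x=-2: |R|=0.1429
x=-10: |R|=0.3043
x=-100: |R|=0.4778
θ=2/3≥1/2 ⇒ |1+1/3x|<|1−2/3x| ∀x<0 ⇒ unbounded interval.

(−∞, 0) — no finite endpoint. Any h>0 works for λ=-2.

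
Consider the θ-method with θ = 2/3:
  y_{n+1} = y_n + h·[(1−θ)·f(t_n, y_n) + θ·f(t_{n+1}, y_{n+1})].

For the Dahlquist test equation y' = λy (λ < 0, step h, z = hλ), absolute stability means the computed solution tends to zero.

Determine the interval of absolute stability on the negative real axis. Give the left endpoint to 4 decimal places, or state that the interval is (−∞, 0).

On y'=λy, z=hλ:
  y_{n+1} = y_n + z·[1/3·y_n + 2/3·y_{n+1}] ⇒ (1 − 2/3z)y_{n+1} = (1 + 1/3z)y_n
  ⇒ R(z) = (1 + 1/3z)/(1 − 2/3z).

Boundary: |R(x)|=1, x<0.
x=-0.94: |R|=0.4221
x=-2: |R|=0.1429
x=-10: |R|=0.3043
x=-100: |R|=0.4778
θ=2/3≥1/2 ⇒ |1+1/3x|<|1−2/3x| ∀x<0 ⇒ interval (−∞,0).

(−∞, 0) — no finite endpoint.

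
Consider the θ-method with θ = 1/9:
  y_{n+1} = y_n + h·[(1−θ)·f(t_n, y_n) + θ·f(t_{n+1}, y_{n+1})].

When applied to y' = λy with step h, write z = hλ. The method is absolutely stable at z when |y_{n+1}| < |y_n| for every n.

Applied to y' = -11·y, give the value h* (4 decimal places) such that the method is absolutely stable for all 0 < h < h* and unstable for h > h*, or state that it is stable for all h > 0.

(-2.5714,0); λ=-11 ⇒ h* = (18/7)/11 = 0.2338.

Set f=λy, z=hλ:
  y_{n+1} = y_n + z·[8/9·y_n + 1/9·y_{n+1}] ⇒ (1 − 1/9z)y_{n+1} = (1 + 8/9z)y_n
  so R(z) = (1 + 8/9z)/(1 − 1/9z).

Boundary: |R(x)|=1, x<0.
x=-1.11: |R|=0.0119
R=−1: 1+8/9x = −1+1/9x ⇒ -7/9x=2 ⇒ x=2/(-7/9)=-2.5714
Confirm numerically:
  x=-2.110: |R|=0.70927 <1
  x=-1.242: |R|=0.09139 <1
  x=-1.192: |R|=0.05259 <1
  x=-1.177: |R|=0.04088 <1
  x=-2.979: |R|=1.23817 >1
  x=-2.754: |R|=1.10873 >1
  x=-2.672: |R|=1.06032 >1
Interval (-2.5714, 0).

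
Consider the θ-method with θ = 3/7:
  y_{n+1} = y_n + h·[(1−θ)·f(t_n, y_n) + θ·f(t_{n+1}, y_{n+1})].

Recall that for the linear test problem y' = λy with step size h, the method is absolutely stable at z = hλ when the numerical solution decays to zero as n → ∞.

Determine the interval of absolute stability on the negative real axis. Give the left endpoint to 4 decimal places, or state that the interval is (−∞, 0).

On y'=λy, z=hλ:
  y_{n+1} = y_n + z·[4/7·y_n + 3/7·y_{n+1}] ⇒ (1 − 3/7z)y_{n+1} = (1 + 4/7z)y_n
  ⇒ R(z) = (1 + 4/7z)/(1 − 3/7z).

Need |R(x)|<1, x<0.
x=-1.64: |R|=0.0369
R=−1: 1+4/7x = −1+3/7x ⇒ -1/7x=2 ⇒ x=2/(-1/7)=-14.0000
Confirm numerically:
  x=-13.234: |R|=0.98360 <1
  x=-12.962: |R|=0.97738 <1
  x=-11.801: |R|=0.94814 <1
  x=-14.566: |R|=1.01116 >1
  x=-14.400: |R|=1.00797 >1
Stable set (-14.0000, 0).

z∈(-14.0000,0).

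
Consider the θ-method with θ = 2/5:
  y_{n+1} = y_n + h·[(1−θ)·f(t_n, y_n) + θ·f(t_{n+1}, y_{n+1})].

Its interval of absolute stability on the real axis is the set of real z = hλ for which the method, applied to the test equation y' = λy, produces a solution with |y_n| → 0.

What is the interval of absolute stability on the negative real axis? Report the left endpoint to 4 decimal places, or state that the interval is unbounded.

z∈(-10.0000,0).

Test eqn y'=λy, z=hλ:
  y_{n+1} = y_n + z·[3/5·y_n + 2/5·y_{n+1}] ⇒ (1 − 2/5z)y_{n+1} = (1 + 3/5z)y_n
  so R(z) = (1 + 3/5z)/(1 − 2/5z).

Boundary: |R(x)|=1, x<0.
x=-1.37: |R|=0.1150
R=−1: 1+3/5x = −1+2/5x ⇒ -1/5x=2 ⇒ x=2/(-1/5)=-10.0000
Confirm numerically:
  x=-7.766: |R|=0.89119 <1
  x=-6.692: |R|=0.82006 <1
  x=-6.225: |R|=0.78367 <1
  x=-4.306: |R|=0.58169 <1
  x=-10.230: |R|=1.00903 >1
  x=-10.076: |R|=1.00302 >1
Interval (-10.0000, 0).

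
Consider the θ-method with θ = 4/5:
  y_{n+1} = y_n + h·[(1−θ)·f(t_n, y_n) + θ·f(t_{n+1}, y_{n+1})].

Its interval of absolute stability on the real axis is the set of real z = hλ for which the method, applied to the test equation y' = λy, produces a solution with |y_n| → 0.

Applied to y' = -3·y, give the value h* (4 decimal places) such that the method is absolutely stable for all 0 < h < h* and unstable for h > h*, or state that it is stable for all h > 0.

On y'=λy, z=hλ:
  y_{n+1} = y_n + z·[1/5·y_n + 4/5·y_{n+1}] ⇒ (1 − 4/5z)y_{n+1} = (1 + 1/5z)y_n
  ⇒ R(z) = (1 + 1/5z)/(1 − 4/5z).

Solve |R(x)|<1 on ℝ⁻.
x=-1.74: |R|=0.2726
x=-2: |R|=0.2308
x=-10: |R|=0.1111
x=-100: |R|=0.2346
θ=4/5≥1/2 ⇒ |1+1/5x|<|1−4/5x| ∀x<0 ⇒ unbounded interval.

(−∞, 0) — no finite endpoint. Any h>0 works for λ=-3.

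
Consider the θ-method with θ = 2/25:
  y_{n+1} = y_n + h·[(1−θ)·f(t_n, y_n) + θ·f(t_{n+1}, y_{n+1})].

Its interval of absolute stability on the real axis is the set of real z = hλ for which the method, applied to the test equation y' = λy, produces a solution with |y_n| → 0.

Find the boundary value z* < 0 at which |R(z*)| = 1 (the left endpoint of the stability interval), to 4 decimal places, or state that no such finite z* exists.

left endpoint -2.3810.

On y'=λy, z=hλ:
  y_{n+1} = y_n + z·[23/25·y_n + 2/25·y_{n+1}] ⇒ (1 − 2/25z)y_{n+1} = (1 + 23/25z)y_n
  ⇒ R(z) = (1 + 23/25z)/(1 − 2/25z).

Solve |R(x)|<1 on ℝ⁻.
x=-0.38: |R|=0.6312
R=−1: 1+23/25x = −1+2/25x ⇒ -21/25x=2 ⇒ x=2/(-21/25)=-2.3810
Confirm numerically:
  x=-1.859: |R|=0.61832 <1
  x=-1.621: |R|=0.43492 <1
  x=-1.310: |R|=0.18573 <1
  x=-2.872: |R|=1.33542 >1
  x=-2.774: |R|=1.27020 >1
So |R|<1 on (-2.3810, 0).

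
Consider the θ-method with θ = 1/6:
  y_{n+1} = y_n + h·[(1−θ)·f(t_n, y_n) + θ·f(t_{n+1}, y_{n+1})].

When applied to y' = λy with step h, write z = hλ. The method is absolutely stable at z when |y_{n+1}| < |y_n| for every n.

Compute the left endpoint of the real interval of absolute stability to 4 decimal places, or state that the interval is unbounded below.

Set f=λy, z=hλ:
  y_{n+1} = y_n + z·[5/6·y_n + 1/6·y_{n+1}] ⇒ (1 − 1/6z)y_{n+1} = (1 + 5/6z)y_n
  ⇒ R(z) = (1 + 5/6z)/(1 − 1/6z).

Find x<0 with |R(x)|<1.
x=-1.69: |R|=0.3186
R=−1: 1+5/6x = −1+1/6x ⇒ -2/3x=2 ⇒ x=2/(-2/3)=-3.0000
Confirm numerically:
  x=-2.975: |R|=0.98886 <1
  x=-2.152: |R|=0.58391 <1
  x=-1.961: |R|=0.47796 <1
  x=-3.346: |R|=1.14808 >1
  x=-3.064: |R|=1.02824 >1
  x=-3.047: |R|=1.02078 >1
So |R|<1 on (-3.0000, 0).

left endpoint -3.0000.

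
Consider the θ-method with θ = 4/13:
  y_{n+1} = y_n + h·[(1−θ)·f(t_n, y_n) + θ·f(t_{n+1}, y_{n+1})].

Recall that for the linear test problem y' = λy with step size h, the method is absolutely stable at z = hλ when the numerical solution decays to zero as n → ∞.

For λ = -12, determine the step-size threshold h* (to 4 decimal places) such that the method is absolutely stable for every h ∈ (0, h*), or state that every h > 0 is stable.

(-5.2000,0); λ=-12 ⇒ h* = (26/5)/12 = 0.4333.

On y'=λy, z=hλ:
  y_{n+1} = y_n + z·[9/13·y_n + 4/13·y_{n+1}] ⇒ (1 − 4/13z)y_{n+1} = (1 + 9/13z)y_n
  Hence R(z) = (1 + 9/13z)/(1 − 4/13z).

Solve |R(x)|<1 on ℝ⁻.
x=-1.55: |R|=0.0495
R=−1: 1+9/13x = −1+4/13x ⇒ -5/13x=2 ⇒ x=2/(-5/13)=-5.2000
Confirm numerically:
  x=-4.976: |R|=0.96596 <1
  x=-4.946: |R|=0.96126 <1
  x=-4.590: |R|=0.90274 <1
  x=-2.971: |R|=0.55212 <1
  x=-5.409: |R|=1.03017 >1
  x=-5.254: |R|=1.00794 >1
Interval (-5.2000, 0).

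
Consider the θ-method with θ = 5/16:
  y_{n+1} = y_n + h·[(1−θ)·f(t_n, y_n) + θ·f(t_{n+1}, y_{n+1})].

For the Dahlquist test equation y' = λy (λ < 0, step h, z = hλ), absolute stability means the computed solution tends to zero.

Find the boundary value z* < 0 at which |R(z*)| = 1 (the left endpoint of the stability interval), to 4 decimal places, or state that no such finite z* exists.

z* = -5.3333.

With y'=λy (z=hλ):
  y_{n+1} = y_n + z·[11/16·y_n + 5/16·y_{n+1}] ⇒ (1 − 5/16z)y_{n+1} = (1 + 11/16z)y_n
  ⇒ R(z) = (1 + 11/16z)/(1 − 5/16z).

Solve |R(x)|<1 on ℝ⁻.
x=-1.3: |R|=0.0756
R=−1: 1+11/16x = −1+5/16x ⇒ -3/8x=2 ⇒ x=2/(-3/8)=-5.3333
Confirm numerically:
  x=-4.864: |R|=0.93016 <1
  x=-3.526: |R|=0.67755 <1
  x=-2.903: |R|=0.52214 <1
  x=-5.619: |R|=1.03887 >1
  x=-5.416: |R|=1.01151 >1
Stable set (-5.3333, 0).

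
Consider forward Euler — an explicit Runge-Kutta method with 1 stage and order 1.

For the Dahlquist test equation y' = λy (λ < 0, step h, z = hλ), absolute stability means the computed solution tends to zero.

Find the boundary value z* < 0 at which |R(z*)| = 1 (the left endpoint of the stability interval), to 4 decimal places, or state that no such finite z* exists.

With y'=λy (z=hλ):
  order 1, 1-stage ⇒ R(z)=1+z
  (e.g. R(-0.69)=0.31000, |R|=0.31000)

Solve |R(x)|<1 on ℝ⁻.
x=-0.69: |R|=0.3100
|R(-2.37)|=1.3700 |R(-1.97)|=0.9700 |R(-1.04)|=0.0400
Bisect:
  x_lo=-2.3838 |R|=1.3838  x_hi=-0.0570 |R|=0.9430
  mid=-1.22038 |R|=0.22038 →hi
  mid=-1.80207 |R|=0.80207 →hi
  mid=-2.09292 |R|=1.09292 →lo
  mid=-1.94750 |R|=0.94750 →hi
  mid=-2.02021 |R|=1.02021 →lo
  mid=-1.98385 |R|=0.98385 →hi
  mid=-2.00203 |R|=1.00203 →lo
  mid=-1.99294 |R|=0.99294 →hi
  mid=-1.99749 |R|=0.99749 →hi
  mid=-1.99976 |R|=0.99976 →hi
  ...
  [-2.00004,-1.99990] ⇒ x*=-2.0000
Interval (-2.0000, 0).

z* = -2.0000.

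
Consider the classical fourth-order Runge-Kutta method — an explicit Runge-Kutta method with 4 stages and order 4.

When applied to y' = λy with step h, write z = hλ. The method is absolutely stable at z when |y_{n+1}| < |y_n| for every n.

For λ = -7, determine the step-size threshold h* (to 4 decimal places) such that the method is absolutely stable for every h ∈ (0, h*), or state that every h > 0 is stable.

With y'=λy (z=hλ):
  order 4, 4-stage ⇒ R(z)=1+z+z^2/2+z^3/6+z^4/24
  (e.g. R(-0.44)=0.64416, |R|=0.64416)

Find x<0 with |R(x)|<1.
x=-0.44: |R|=0.6442
|R(-1.17)|=0.3256 |R(-0.85)|=0.4306 |R(-0.62)|=0.5386
Bisect:
  x_lo=-3.5119 |R|=2.7739  x_hi=-0.1029 |R|=0.9022
  mid=-1.80739 |R|=0.28655 →hi
  mid=-2.65964 |R|=0.82651 →hi
  mid=-3.08577 |R|=1.55595 →lo
  mid=-2.87271 |R|=1.13999 →lo
  mid=-2.76618 |R|=0.97156 →hi
  mid=-2.81944 |R|=1.05272 →lo
  mid=-2.79281 |R|=1.01139 →lo
  mid=-2.77949 |R|=0.99129 →hi
  ...
  [-2.78532,-2.78511] ⇒ x*=-2.7853
Stable set (-2.7853, 0).

(-2.7853,0); λ=-7 ⇒ h* = 0.3979.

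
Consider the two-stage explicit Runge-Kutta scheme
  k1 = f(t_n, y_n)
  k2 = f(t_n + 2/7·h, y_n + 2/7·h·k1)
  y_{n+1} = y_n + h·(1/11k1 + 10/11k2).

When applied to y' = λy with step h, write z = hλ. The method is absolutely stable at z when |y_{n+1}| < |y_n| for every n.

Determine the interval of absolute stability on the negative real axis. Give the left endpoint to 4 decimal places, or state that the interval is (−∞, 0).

Set f=λy, z=hλ:
  k1=λy_n ⇒ h·k1=z·y_n;  k2=λ(1+2/7z)y_n ⇒ h·k2=z(1+2/7z)y_n
  y_{n+1}/y_n = 1 + 1/11z + 10/11z(1+2/7z) = 1 + z + 20/77z²
  R(z) = 1 + z + 20/77z².

Need |R(x)|<1, x<0.
x=-0.37: |R|=0.6656
R=1: x+20/77x²=0 ⇒ x=−77/20=-3.8500; min R=1−1/(4·20/77)=0.0375>−1
Confirm numerically:
  x=-3.100: |R|=0.39610 <1
  x=-2.391: |R|=0.09390 <1
  x=-2.379: |R|=0.09104 <1
  x=-1.661: |R|=0.05560 <1
  x=-4.375: |R|=1.59659 >1
  x=-4.294: |R|=1.49520 >1
  x=-4.119: |R|=1.28780 >1
So |R|<1 on (-3.8500, 0).

(-3.8500, 0).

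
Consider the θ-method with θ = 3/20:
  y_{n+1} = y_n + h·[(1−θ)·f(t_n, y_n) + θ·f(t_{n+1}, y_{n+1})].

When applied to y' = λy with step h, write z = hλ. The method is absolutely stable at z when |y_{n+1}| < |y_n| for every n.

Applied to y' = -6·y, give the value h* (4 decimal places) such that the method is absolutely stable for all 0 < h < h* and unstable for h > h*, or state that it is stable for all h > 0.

Set f=λy, z=hλ:
  y_{n+1} = y_n + z·[17/20·y_n + 3/20·y_{n+1}] ⇒ (1 − 3/20z)y_{n+1} = (1 + 17/20z)y_n
  ⇒ R(z) = (1 + 17/20z)/(1 − 3/20z).

Solve |R(x)|<1 on ℝ⁻.
x=-0.69: |R|=0.3747
R=−1: 1+17/20x = −1+3/20x ⇒ -7/10x=2 ⇒ x=2/(-7/10)=-2.8571
Confirm numerically:
  x=-2.556: |R|=0.84762 <1
  x=-2.173: |R|=0.63882 <1
  x=-1.770: |R|=0.39866 <1
  x=-3.382: |R|=1.24375 >1
  x=-3.127: |R|=1.12859 >1
  x=-2.976: |R|=1.05752 >1
Interval (-2.8571, 0).

(-2.8571,0); λ=-6 ⇒ h* = (20/7)/6 = 0.4762.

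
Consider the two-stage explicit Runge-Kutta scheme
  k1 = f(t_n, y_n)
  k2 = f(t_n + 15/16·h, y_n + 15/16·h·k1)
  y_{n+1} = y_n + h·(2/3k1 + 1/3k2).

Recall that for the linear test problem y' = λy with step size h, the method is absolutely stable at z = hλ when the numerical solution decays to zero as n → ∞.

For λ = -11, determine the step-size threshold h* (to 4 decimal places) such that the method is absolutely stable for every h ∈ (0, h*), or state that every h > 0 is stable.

(-3.2000,0); λ=-11 ⇒ h* = (16/5)/11 = 0.2909.

Test eqn y'=λy, z=hλ:
  k1=λy_n ⇒ h·k1=z·y_n;  k2=λ(1+15/16z)y_n ⇒ h·k2=z(1+15/16z)y_n
  y_{n+1}/y_n = 1 + 2/3z + 1/3z(1+15/16z) = 1 + z + 5/16z²
  ⇒ R(z) = 1 + z + 5/16z².

Solve |R(x)|<1 on ℝ⁻.
x=-1.35: |R|=0.2195
R=1: x+5/16x²=0 ⇒ x=−16/5=-3.2000; min R=1−1/(4·5/16)=0.2000>−1
Confirm numerically:
  x=-2.921: |R|=0.74533 <1
  x=-2.459: |R|=0.43059 <1
  x=-2.363: |R|=0.38193 <1
  x=-1.439: |R|=0.20810 <1
  x=-3.397: |R|=1.20913 >1
  x=-3.271: |R|=1.07258 >1
Interval (-3.2000, 0).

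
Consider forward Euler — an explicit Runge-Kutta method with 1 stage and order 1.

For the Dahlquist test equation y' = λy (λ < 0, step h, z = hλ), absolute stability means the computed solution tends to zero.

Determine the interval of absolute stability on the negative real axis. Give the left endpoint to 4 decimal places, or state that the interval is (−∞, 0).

On y'=λy, z=hλ:
  order 1, 1-stage ⇒ R(z)=1+z
  (e.g. R(-0.84)=0.16000, |R|=0.16000)

Solve |R(x)|<1 on ℝ⁻.
x=-0.84: |R|=0.1600
|R(-1.69)|=0.6900 |R(-1.36)|=0.3600 |R(-0.8)|=0.2000
Bisect:
  x_lo=-2.4398 |R|=1.4398  x_hi=-0.1918 |R|=0.8082
  mid=-1.31579 |R|=0.31579 →hi
  mid=-1.87780 |R|=0.87780 →hi
  mid=-2.15881 |R|=1.15881 →lo
  mid=-2.01831 |R|=1.01831 →lo
  mid=-1.94806 |R|=0.94806 →hi
  mid=-1.98318 |R|=0.98318 →hi
  mid=-2.00074 |R|=1.00074 →lo
  ...
  [-2.00006,-1.99992] ⇒ x*=-2.0000
Stable set (-2.0000, 0).

(-2.0000, 0).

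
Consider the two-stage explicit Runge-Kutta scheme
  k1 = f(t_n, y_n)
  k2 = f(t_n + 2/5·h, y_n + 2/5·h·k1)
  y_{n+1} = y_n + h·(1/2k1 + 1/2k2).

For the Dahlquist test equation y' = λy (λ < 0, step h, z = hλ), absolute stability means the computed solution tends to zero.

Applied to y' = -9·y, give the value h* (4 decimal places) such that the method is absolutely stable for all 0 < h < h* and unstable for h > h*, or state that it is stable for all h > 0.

On y'=λy, z=hλ:
  k1=λy_n ⇒ h·k1=z·y_n;  k2=λ(1+2/5z)y_n ⇒ h·k2=z(1+2/5z)y_n
  y_{n+1}/y_n = 1 + 1/2z + 1/2z(1+2/5z) = 1 + z + 1/5z²
  so R(z) = 1 + z + 1/5z².

Find x<0 with |R(x)|<1.
x=-1.11: |R|=0.1364
R=1: x+1/5x²=0 ⇒ x=−5=-5.0000; min R=1−1/(4·1/5)=-0.2500>−1
Confirm numerically:
  x=-4.599: |R|=0.63116 <1
  x=-4.376: |R|=0.45388 <1
  x=-3.370: |R|=0.09862 <1
  x=-2.279: |R|=0.24023 <1
  x=-5.369: |R|=1.39623 >1
  x=-5.028: |R|=1.02816 >1
Interval (-5.0000, 0).

(-5.0000,0); λ=-9 ⇒ h* = (5)/9 = 0.5556.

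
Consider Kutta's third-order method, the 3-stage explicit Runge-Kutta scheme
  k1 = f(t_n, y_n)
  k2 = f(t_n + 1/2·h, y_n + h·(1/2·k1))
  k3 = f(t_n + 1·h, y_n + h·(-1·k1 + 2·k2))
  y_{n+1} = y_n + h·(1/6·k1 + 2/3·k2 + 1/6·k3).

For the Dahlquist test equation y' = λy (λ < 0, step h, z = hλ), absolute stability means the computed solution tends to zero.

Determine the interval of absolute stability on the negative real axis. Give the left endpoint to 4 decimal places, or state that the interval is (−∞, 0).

(-2.5127, 0).

On y'=λy, z=hλ:
  order 3, 3-stage ⇒ R(z)=1+z+z^2/2+z^3/6
  (e.g. R(-1.14)=0.26288, |R|=0.26288)

Find x<0 with |R(x)|<1.
x=-1.14: |R|=0.2629
|R(-2.88)|=1.7141 |R(-2.81)|=1.5600 |R(-1.94)|=0.2751
Bisect:
  x_lo=-2.9678 |R|=1.9206  x_hi=-0.2686 |R|=0.7643
  mid=-1.61821 |R|=0.01515 →hi
  mid=-2.29302 |R|=0.67348 →hi
  mid=-2.63043 |R|=1.20425 →lo
  mid=-2.46173 |R|=0.91806 →hi
  mid=-2.54608 |R|=1.05565 →lo
  mid=-2.50390 |R|=0.98552 →hi
  mid=-2.52499 |R|=1.02025 →lo
  ...
  [-2.51280,-2.51263] ⇒ x*=-2.5127
Stable set (-2.5127, 0).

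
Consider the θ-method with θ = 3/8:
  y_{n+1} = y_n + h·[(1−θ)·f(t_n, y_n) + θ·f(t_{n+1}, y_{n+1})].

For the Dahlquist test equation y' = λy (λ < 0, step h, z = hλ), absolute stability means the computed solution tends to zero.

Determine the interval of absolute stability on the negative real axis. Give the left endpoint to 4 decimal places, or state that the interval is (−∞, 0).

(-8.0000, 0).

With y'=λy (z=hλ):
  y_{n+1} = y_n + z·[5/8·y_n + 3/8·y_{n+1}] ⇒ (1 − 3/8z)y_{n+1} = (1 + 5/8z)y_n
  R(z) = (1 + 5/8z)/(1 − 3/8z).

Find x<0 with |R(x)|<1.
x=-0.79: |R|=0.3905
R=−1: 1+5/8x = −1+3/8x ⇒ -1/4x=2 ⇒ x=2/(-1/4)=-8.0000
Confirm numerically:
  x=-5.822: |R|=0.82895 <1
  x=-5.203: |R|=0.76306 <1
  x=-4.904: |R|=0.72737 <1
  x=-8.227: |R|=1.01389 >1
  x=-8.144: |R|=1.00888 >1
Interval (-8.0000, 0).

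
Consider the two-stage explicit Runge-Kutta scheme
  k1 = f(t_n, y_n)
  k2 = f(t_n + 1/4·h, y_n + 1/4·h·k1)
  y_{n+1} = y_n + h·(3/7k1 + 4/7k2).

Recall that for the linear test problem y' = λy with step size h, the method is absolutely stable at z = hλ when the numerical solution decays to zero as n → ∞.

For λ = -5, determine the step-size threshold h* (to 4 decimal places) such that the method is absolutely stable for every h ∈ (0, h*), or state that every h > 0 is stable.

(-7.0000,0); λ=-5 ⇒ h* = (7)/5 = 1.4000.

On y'=λy, z=hλ:
  k1=λy_n ⇒ h·k1=z·y_n;  k2=λ(1+1/4z)y_n ⇒ h·k2=z(1+1/4z)y_n
  y_{n+1}/y_n = 1 + 3/7z + 4/7z(1+1/4z) = 1 + z + 1/7z²
  ⇒ R(z) = 1 + z + 1/7z².

Find x<0 with |R(x)|<1.
x=-1.45: |R|=0.1496
R=1: x+1/7x²=0 ⇒ x=−7=-7.0000; min R=1−1/(4·1/7)=-0.7500>−1
Confirm numerically:
  x=-6.895: |R|=0.89657 <1
  x=-6.459: |R|=0.50081 <1
  x=-5.056: |R|=0.40412 <1
  x=-3.779: |R|=0.73888 <1
  x=-7.428: |R|=1.45417 >1
  x=-7.331: |R|=1.34665 >1
Stable set (-7.0000, 0).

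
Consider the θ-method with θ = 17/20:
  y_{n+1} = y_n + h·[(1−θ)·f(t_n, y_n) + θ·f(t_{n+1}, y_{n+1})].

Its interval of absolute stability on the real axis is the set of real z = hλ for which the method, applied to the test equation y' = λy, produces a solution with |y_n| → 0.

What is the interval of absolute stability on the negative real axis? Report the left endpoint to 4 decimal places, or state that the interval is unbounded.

With y'=λy (z=hλ):
  y_{n+1} = y_n + z·[3/20·y_n + 17/20·y_{n+1}] ⇒ (1 − 17/20z)y_{n+1} = (1 + 3/20z)y_n
  Hence R(z) = (1 + 3/20z)/(1 − 17/20z).

Find x<0 with |R(x)|<1.
x=-0.96: |R|=0.4714
x=-2: |R|=0.2593
x=-10: |R|=0.0526
x=-100: |R|=0.1628
θ=17/20≥1/2 ⇒ |1+3/20x|<|1−17/20x| ∀x<0 ⇒ unbounded interval.

unbounded; (−∞, 0).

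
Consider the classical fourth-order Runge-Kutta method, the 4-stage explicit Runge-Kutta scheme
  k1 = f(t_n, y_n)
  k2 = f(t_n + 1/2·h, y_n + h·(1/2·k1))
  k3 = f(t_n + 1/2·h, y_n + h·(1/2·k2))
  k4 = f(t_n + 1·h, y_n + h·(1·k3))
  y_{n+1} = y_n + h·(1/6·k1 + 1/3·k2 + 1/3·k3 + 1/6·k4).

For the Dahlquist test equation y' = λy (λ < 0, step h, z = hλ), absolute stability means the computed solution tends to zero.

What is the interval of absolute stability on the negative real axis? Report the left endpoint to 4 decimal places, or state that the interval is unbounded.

z∈(-2.7853,0).

On y'=λy, z=hλ:
  order 4, 4-stage ⇒ R(z)=1+z+z^2/2+z^3/6+z^4/24
  (e.g. R(-1.01)=0.37169, |R|=0.37169)

Find x<0 with |R(x)|<1.
x=-1.01: |R|=0.3717
|R(-2.76)|=0.9625 |R(-1.97)|=0.3238 |R(-1.25)|=0.3075
Bisect:
  x_lo=-3.6142 |R|=3.1581  x_hi=-0.2893 |R|=0.7488
  mid=-1.95175 |R|=0.31839 →hi
  mid=-2.78297 |R|=0.99650 →hi
  mid=-3.19858 |R|=1.82412 →lo
  mid=-2.99077 |R|=1.35665 →lo
  mid=-2.88687 |R|=1.16426 →lo
  mid=-2.83492 |R|=1.07743 →lo
  mid=-2.80894 |R|=1.03624 →lo
  mid=-2.79595 |R|=1.01619 →lo
  ...
  [-2.78540,-2.78520] ⇒ x*=-2.7853
So |R|<1 on (-2.7853, 0).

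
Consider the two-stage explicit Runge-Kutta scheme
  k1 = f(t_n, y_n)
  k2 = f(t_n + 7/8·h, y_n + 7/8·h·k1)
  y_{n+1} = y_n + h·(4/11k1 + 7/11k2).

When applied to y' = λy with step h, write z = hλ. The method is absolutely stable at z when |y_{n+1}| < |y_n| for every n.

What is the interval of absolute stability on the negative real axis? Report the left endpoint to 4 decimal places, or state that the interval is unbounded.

(-1.7959, 0).

On y'=λy, z=hλ:
  k1=λy_n ⇒ h·k1=z·y_n;  k2=λ(1+7/8z)y_n ⇒ h·k2=z(1+7/8z)y_n
  y_{n+1}/y_n = 1 + 4/11z + 7/11z(1+7/8z) = 1 + z + 49/88z²
  Hence R(z) = 1 + z + 49/88z².

Boundary: |R(x)|=1, x<0.
x=-1.63: |R|=0.8494
R=1: x+49/88x²=0 ⇒ x=−88/49=-1.7959; min R=1−1/(4·49/88)=0.5510>−1
Confirm numerically:
  x=-1.588: |R|=0.81615 <1
  x=-1.587: |R|=0.81539 <1
  x=-1.208: |R|=0.60454 <1
  x=-1.112: |R|=0.57653 <1
  x=-2.181: |R|=1.46765 >1
  x=-2.008: |R|=1.23713 >1
  x=-2.006: |R|=1.23466 >1
Stable set (-1.7959, 0).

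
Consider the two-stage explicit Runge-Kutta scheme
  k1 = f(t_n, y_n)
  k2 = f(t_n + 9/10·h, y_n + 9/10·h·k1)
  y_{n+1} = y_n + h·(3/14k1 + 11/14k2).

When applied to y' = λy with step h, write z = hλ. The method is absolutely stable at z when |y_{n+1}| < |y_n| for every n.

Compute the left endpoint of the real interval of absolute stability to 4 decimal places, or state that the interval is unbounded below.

Set f=λy, z=hλ:
  k1=λy_n ⇒ h·k1=z·y_n;  k2=λ(1+9/10z)y_n ⇒ h·k2=z(1+9/10z)y_n
  y_{n+1}/y_n = 1 + 3/14z + 11/14z(1+9/10z) = 1 + z + 99/140z²
  ⇒ R(z) = 1 + z + 99/140z².

Need |R(x)|<1, x<0.
x=-1.36: |R|=0.9479
R=1: x+99/140x²=0 ⇒ x=−140/99=-1.4141; min R=1−1/(4·99/140)=0.6465>−1
Confirm numerically:
  x=-1.205: |R|=0.82179 <1
  x=-1.078: |R|=0.74376 <1
  x=-0.839: |R|=0.65877 <1
  x=-1.682: |R|=1.31859 >1
  x=-1.669: |R|=1.30079 >1
Interval (-1.4141, 0).

z* = -1.4141.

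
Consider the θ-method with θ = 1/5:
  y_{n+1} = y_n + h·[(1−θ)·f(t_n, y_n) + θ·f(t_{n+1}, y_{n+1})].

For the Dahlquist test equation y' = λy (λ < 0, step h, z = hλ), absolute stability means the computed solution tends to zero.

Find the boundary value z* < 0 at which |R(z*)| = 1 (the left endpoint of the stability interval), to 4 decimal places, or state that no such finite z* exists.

Test eqn y'=λy, z=hλ:
  y_{n+1} = y_n + z·[4/5·y_n + 1/5·y_{n+1}] ⇒ (1 − 1/5z)y_{n+1} = (1 + 4/5z)y_n
  so R(z) = (1 + 4/5z)/(1 − 1/5z).

Need |R(x)|<1, x<0.
x=-1.01: |R|=0.1597
R=−1: 1+4/5x = −1+1/5x ⇒ -3/5x=2 ⇒ x=2/(-3/5)=-3.3333
Confirm numerically:
  x=-2.032: |R|=0.44482 <1
  x=-1.890: |R|=0.37155 <1
  x=-1.457: |R|=0.12823 <1
  x=-3.818: |R|=1.16489 >1
  x=-3.713: |R|=1.13072 >1
Interval (-3.3333, 0).

z* = -3.3333.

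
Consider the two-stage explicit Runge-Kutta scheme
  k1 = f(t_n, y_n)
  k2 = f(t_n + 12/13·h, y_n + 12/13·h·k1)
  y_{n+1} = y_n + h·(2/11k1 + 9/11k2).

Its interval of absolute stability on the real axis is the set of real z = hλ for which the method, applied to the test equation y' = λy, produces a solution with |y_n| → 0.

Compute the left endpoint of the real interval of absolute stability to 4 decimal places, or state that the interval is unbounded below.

Test eqn y'=λy, z=hλ:
  k1=λy_n ⇒ h·k1=z·y_n;  k2=λ(1+12/13z)y_n ⇒ h·k2=z(1+12/13z)y_n
  y_{n+1}/y_n = 1 + 2/11z + 9/11z(1+12/13z) = 1 + z + 108/143z²
  ⇒ R(z) = 1 + z + 108/143z².

Find x<0 with |R(x)|<1.
x=-1.38: |R|=1.0583
R=1: x+108/143x²=0 ⇒ x=−143/108=-1.3241; min R=1−1/(4·108/143)=0.6690>−1
Confirm numerically:
  x=-1.130: |R|=0.83437 <1
  x=-1.044: |R|=0.77917 <1
  x=-0.609: |R|=0.67111 <1
  x=-1.783: |R|=1.61799 >1
  x=-1.393: |R|=1.07251 >1
So |R|<1 on (-1.3241, 0).

left endpoint -1.3241.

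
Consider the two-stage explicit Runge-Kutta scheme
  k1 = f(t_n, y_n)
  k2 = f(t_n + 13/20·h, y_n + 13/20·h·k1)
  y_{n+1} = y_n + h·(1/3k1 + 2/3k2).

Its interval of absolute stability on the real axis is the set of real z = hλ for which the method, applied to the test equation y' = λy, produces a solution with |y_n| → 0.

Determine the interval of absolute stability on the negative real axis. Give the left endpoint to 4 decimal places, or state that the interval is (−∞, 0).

(-2.3077, 0).

With y'=λy (z=hλ):
  k1=λy_n ⇒ h·k1=z·y_n;  k2=λ(1+13/20z)y_n ⇒ h·k2=z(1+13/20z)y_n
  y_{n+1}/y_n = 1 + 1/3z + 2/3z(1+13/20z) = 1 + z + 13/30z²
  so R(z) = 1 + z + 13/30z².

Need |R(x)|<1, x<0.
x=-0.45: |R|=0.6378
R=1: x+13/30x²=0 ⇒ x=−30/13=-2.3077; min R=1−1/(4·13/30)=0.4231>−1
Confirm numerically:
  x=-1.945: |R|=0.69431 <1
  x=-1.767: |R|=0.58599 <1
  x=-1.382: |R|=0.44563 <1
  x=-1.237: |R|=0.42607 <1
  x=-2.841: |R|=1.65656 >1
  x=-2.636: |R|=1.37501 >1
So |R|<1 on (-2.3077, 0).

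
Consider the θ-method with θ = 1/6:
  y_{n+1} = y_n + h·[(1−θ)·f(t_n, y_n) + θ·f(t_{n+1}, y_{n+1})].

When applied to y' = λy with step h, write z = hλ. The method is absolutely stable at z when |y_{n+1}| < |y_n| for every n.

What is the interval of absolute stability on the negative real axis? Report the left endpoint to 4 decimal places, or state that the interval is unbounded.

Test eqn y'=λy, z=hλ:
  y_{n+1} = y_n + z·[5/6·y_n + 1/6·y_{n+1}] ⇒ (1 − 1/6z)y_{n+1} = (1 + 5/6z)y_n
  Hence R(z) = (1 + 5/6z)/(1 − 1/6z).

Boundary: |R(x)|=1, x<0.
x=-0.92: |R|=0.2023
R=−1: 1+5/6x = −1+1/6x ⇒ -2/3x=2 ⇒ x=2/(-2/3)=-3.0000
Confirm numerically:
  x=-2.747: |R|=0.88430 <1
  x=-2.717: |R|=0.87014 <1
  x=-1.786: |R|=0.37632 <1
  x=-3.357: |R|=1.15261 >1
  x=-3.278: |R|=1.11985 >1
Interval (-3.0000, 0).

z∈(-3.0000,0).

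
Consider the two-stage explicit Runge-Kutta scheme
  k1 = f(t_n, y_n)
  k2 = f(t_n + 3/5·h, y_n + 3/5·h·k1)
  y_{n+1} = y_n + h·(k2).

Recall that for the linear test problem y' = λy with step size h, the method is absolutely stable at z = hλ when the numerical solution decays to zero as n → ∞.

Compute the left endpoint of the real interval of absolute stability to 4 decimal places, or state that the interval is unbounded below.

z* = -1.6667.

On y'=λy, z=hλ:
  k1=λy_n ⇒ h·k1=z·y_n;  k2=λ(1+3/5z)y_n ⇒ h·k2=z(1+3/5z)y_n
  y_{n+1}/y_n = 1 + z(1+3/5z) = 1 + z + 3/5z²
  ⇒ R(z) = 1 + z + 3/5z².

Boundary: |R(x)|=1, x<0.
x=-0.69: |R|=0.5957
R=1: x+3/5x²=0 ⇒ x=−5/3=-1.6667; min R=1−1/(4·3/5)=0.5833>−1
Confirm numerically:
  x=-1.554: |R|=0.89495 <1
  x=-1.442: |R|=0.80562 <1
  x=-0.975: |R|=0.59537 <1
  x=-2.235: |R|=1.76213 >1
  x=-1.865: |R|=1.22193 >1
Interval (-1.6667, 0).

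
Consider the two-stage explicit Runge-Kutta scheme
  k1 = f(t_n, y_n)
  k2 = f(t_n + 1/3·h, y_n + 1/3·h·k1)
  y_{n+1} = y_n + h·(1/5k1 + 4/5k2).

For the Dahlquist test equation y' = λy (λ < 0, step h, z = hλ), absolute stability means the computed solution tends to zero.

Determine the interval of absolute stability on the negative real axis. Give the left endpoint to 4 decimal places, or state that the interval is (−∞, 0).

(-3.7500, 0).

Test eqn y'=λy, z=hλ:
  k1=λy_n ⇒ h·k1=z·y_n;  k2=λ(1+1/3z)y_n ⇒ h·k2=z(1+1/3z)y_n
  y_{n+1}/y_n = 1 + 1/5z + 4/5z(1+1/3z) = 1 + z + 4/15z²
  so R(z) = 1 + z + 4/15z².

Solve |R(x)|<1 on ℝ⁻.
x=-0.97: |R|=0.2809
R=1: x+4/15x²=0 ⇒ x=−15/4=-3.7500; min R=1−1/(4·4/15)=0.0625>−1
Confirm numerically:
  x=-2.547: |R|=0.18292 <1
  x=-2.321: |R|=0.11554 <1
  x=-2.127: |R|=0.07943 <1
  x=-1.542: |R|=0.09207 <1
  x=-4.197: |R|=1.50028 >1
  x=-3.992: |R|=1.25762 >1
  x=-3.985: |R|=1.24973 >1
Stable set (-3.7500, 0).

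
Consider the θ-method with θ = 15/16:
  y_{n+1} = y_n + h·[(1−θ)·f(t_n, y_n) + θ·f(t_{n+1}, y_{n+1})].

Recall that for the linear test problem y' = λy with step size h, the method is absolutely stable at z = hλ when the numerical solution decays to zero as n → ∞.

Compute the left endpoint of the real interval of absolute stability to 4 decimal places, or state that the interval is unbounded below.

(−∞, 0) — no finite endpoint.

Test eqn y'=λy, z=hλ:
  y_{n+1} = y_n + z·[1/16·y_n + 15/16·y_{n+1}] ⇒ (1 − 15/16z)y_{n+1} = (1 + 1/16z)y_n
  R(z) = (1 + 1/16z)/(1 − 15/16z).

Need |R(x)|<1, x<0.
x=-1.38: |R|=0.3984
x=-2: |R|=0.3043
x=-10: |R|=0.0361
x=-100: |R|=0.0554
θ=15/16≥1/2 ⇒ |1+1/16x|<|1−15/16x| ∀x<0 ⇒ unbounded interval.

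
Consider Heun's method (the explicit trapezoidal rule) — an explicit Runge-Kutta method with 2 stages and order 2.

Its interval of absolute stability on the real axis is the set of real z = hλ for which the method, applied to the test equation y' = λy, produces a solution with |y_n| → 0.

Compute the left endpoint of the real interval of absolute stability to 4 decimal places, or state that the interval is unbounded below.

With y'=λy (z=hλ):
  order 2, 2-stage ⇒ R(z)=1+z+z^2/2
  (e.g. R(-1.73)=0.76645, |R|=0.76645)

Solve |R(x)|<1 on ℝ⁻.
x=-1.73: |R|=0.7664
|R(-2.12)|=1.1272 |R(-1.96)|=0.9608 |R(-1.01)|=0.5000
Bisect:
  x_lo=-2.8202 |R|=2.1565  x_hi=-0.0568 |R|=0.9448
  mid=-1.43849 |R|=0.59613 →hi
  mid=-2.12932 |R|=1.13768 →lo
  mid=-1.78390 |R|=0.80725 →hi
  mid=-1.95661 |R|=0.95755 →hi
  mid=-2.04297 |R|=1.04389 →lo
  mid=-1.99979 |R|=0.99979 →hi
  mid=-2.02138 |R|=1.02161 →lo
  ...
  [-2.00013,-1.99996] ⇒ x*=-2.0000
So |R|<1 on (-2.0000, 0).

z* = -2.0000.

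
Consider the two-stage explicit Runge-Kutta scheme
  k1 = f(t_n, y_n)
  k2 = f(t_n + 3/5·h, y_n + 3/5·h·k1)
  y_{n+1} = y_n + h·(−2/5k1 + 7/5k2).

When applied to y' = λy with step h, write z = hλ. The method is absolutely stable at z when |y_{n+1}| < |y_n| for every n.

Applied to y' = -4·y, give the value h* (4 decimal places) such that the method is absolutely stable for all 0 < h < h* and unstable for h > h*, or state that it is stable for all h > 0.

(-1.1905,0); λ=-4 ⇒ h* = (25/21)/4 = 0.2976.

With y'=λy (z=hλ):
  k1=λy_n ⇒ h·k1=z·y_n;  k2=λ(1+3/5z)y_n ⇒ h·k2=z(1+3/5z)y_n
  y_{n+1}/y_n = 1 − 2/5z + 7/5z(1+3/5z) = 1 + z + 21/25z²
  ⇒ R(z) = 1 + z + 21/25z².

Find x<0 with |R(x)|<1.
x=-0.92: |R|=0.7910
R=1: x+21/25x²=0 ⇒ x=−25/21=-1.1905; min R=1−1/(4·21/25)=0.7024>−1
Confirm numerically:
  x=-1.102: |R|=0.91810 <1
  x=-0.859: |R|=0.76082 <1
  x=-0.685: |R|=0.70915 <1
  x=-0.554: |R|=0.70381 <1
  x=-1.588: |R|=1.53026 >1
  x=-1.416: |R|=1.26825 >1
So |R|<1 on (-1.1905, 0).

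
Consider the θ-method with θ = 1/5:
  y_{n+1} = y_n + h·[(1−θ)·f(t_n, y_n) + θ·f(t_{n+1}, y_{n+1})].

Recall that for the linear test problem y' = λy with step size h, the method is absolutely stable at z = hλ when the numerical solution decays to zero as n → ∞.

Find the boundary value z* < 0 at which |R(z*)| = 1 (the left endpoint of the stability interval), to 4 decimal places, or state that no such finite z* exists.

Set f=λy, z=hλ:
  y_{n+1} = y_n + z·[4/5·y_n + 1/5·y_{n+1}] ⇒ (1 − 1/5z)y_{n+1} = (1 + 4/5z)y_n
  so R(z) = (1 + 4/5z)/(1 − 1/5z).

Boundary: |R(x)|=1, x<0.
x=-1.78: |R|=0.3127
R=−1: 1+4/5x = −1+1/5x ⇒ -3/5x=2 ⇒ x=2/(-3/5)=-3.3333
Confirm numerically:
  x=-3.032: |R|=0.88745 <1
  x=-2.818: |R|=0.80225 <1
  x=-2.517: |R|=0.67421 <1
  x=-2.259: |R|=0.55600 <1
  x=-3.761: |R|=1.14644 >1
  x=-3.561: |R|=1.07978 >1
  x=-3.378: |R|=1.01599 >1
So |R|<1 on (-3.3333, 0).

left endpoint -3.3333.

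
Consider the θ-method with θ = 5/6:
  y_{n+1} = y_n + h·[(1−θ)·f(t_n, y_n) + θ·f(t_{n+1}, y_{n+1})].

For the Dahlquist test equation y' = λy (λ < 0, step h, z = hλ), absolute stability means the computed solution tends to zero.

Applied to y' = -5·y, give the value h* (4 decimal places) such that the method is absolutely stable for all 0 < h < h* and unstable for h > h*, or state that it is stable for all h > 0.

Test eqn y'=λy, z=hλ:
  y_{n+1} = y_n + z·[1/6·y_n + 5/6·y_{n+1}] ⇒ (1 − 5/6z)y_{n+1} = (1 + 1/6z)y_n
  R(z) = (1 + 1/6z)/(1 − 5/6z).

Find x<0 with |R(x)|<1.
x=-1.23: |R|=0.3926
x=-2: |R|=0.2500
x=-10: |R|=0.0714
x=-100: |R|=0.1858
θ=5/6≥1/2 ⇒ |1+1/6x|<|1−5/6x| ∀x<0 ⇒ stable on all of ℝ⁻.

interval (−∞, 0). Any h>0 works for λ=-5.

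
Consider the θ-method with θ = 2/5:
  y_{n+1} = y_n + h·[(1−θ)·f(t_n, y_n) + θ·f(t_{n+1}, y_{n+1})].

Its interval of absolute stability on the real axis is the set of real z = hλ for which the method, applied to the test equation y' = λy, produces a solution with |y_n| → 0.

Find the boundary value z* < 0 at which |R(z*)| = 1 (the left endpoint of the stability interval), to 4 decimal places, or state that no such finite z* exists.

Set f=λy, z=hλ:
  y_{n+1} = y_n + z·[3/5·y_n + 2/5·y_{n+1}] ⇒ (1 − 2/5z)y_{n+1} = (1 + 3/5z)y_n
  so R(z) = (1 + 3/5z)/(1 − 2/5z).

Need |R(x)|<1, x<0.
x=-1.65: |R|=0.0060
R=−1: 1+3/5x = −1+2/5x ⇒ -1/5x=2 ⇒ x=2/(-1/5)=-10.0000
Confirm numerically:
  x=-8.601: |R|=0.93699 <1
  x=-8.503: |R|=0.93197 <1
  x=-6.532: |R|=0.80802 <1
  x=-10.474: |R|=1.01827 >1
  x=-10.364: |R|=1.01415 >1
  x=-10.353: |R|=1.01373 >1
Stable set (-10.0000, 0).

z* = -10.0000.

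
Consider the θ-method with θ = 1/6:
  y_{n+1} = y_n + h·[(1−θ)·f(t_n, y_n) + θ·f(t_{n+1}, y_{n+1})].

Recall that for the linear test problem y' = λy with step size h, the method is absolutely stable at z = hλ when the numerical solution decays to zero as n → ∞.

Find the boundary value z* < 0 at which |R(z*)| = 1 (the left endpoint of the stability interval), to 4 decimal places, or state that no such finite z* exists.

On y'=λy, z=hλ:
  y_{n+1} = y_n + z·[5/6·y_n + 1/6·y_{n+1}] ⇒ (1 − 1/6z)y_{n+1} = (1 + 5/6z)y_n
  so R(z) = (1 + 5/6z)/(1 − 1/6z).

Solve |R(x)|<1 on ℝ⁻.
x=-1.65: |R|=0.2941
R=−1: 1+5/6x = −1+1/6x ⇒ -2/3x=2 ⇒ x=2/(-2/3)=-3.0000
Confirm numerically:
  x=-2.970: |R|=0.98662 <1
  x=-2.574: |R|=0.80126 <1
  x=-1.740: |R|=0.34884 <1
  x=-1.472: |R|=0.18201 <1
  x=-3.477: |R|=1.20133 >1
  x=-3.427: |R|=1.18118 >1
Interval (-3.0000, 0).

z* = -3.0000.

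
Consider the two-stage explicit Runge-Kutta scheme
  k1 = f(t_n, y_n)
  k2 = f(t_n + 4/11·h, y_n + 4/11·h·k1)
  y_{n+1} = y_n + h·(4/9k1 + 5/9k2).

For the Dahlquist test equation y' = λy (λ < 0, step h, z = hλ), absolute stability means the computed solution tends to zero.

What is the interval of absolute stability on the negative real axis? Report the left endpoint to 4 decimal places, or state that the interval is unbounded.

On y'=λy, z=hλ:
  k1=λy_n ⇒ h·k1=z·y_n;  k2=λ(1+4/11z)y_n ⇒ h·k2=z(1+4/11z)y_n
  y_{n+1}/y_n = 1 + 4/9z + 5/9z(1+4/11z) = 1 + z + 20/99z²
  so R(z) = 1 + z + 20/99z².

Find x<0 with |R(x)|<1.
x=-1.04: |R|=0.1785
R=1: x+20/99x²=0 ⇒ x=−99/20=-4.9500; min R=1−1/(4·20/99)=-0.2375>−1
Confirm numerically:
  x=-4.919: |R|=0.96919 <1
  x=-4.310: |R|=0.44275 <1
  x=-4.003: |R|=0.23417 <1
  x=-2.112: |R|=0.21088 <1
  x=-5.524: |R|=1.64056 >1
  x=-5.440: |R|=1.53851 >1
  x=-5.121: |R|=1.17691 >1
So |R|<1 on (-4.9500, 0).

z∈(-4.9500,0).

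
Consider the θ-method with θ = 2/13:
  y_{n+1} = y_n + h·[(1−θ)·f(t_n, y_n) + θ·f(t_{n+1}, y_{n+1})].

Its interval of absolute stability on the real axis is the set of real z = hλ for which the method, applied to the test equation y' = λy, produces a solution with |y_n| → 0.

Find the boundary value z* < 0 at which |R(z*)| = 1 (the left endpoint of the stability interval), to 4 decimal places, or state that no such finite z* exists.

With y'=λy (z=hλ):
  y_{n+1} = y_n + z·[11/13·y_n + 2/13·y_{n+1}] ⇒ (1 − 2/13z)y_{n+1} = (1 + 11/13z)y_n
  Hence R(z) = (1 + 11/13z)/(1 − 2/13z).

Need |R(x)|<1, x<0.
x=-0.52: |R|=0.5185
R=−1: 1+11/13x = −1+2/13x ⇒ -9/13x=2 ⇒ x=2/(-9/13)=-2.8889
Confirm numerically:
  x=-2.436: |R|=0.77193 <1
  x=-2.421: |R|=0.76398 <1
  x=-2.166: |R|=0.62462 <1
  x=-3.406: |R|=1.23491 >1
  x=-3.276: |R|=1.17819 >1
Stable set (-2.8889, 0).

z* = -2.8889.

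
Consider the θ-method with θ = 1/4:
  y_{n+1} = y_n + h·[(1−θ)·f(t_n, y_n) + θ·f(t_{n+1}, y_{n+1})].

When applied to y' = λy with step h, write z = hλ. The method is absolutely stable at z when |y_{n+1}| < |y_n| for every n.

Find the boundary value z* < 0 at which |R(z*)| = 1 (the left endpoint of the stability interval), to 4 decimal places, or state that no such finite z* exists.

On y'=λy, z=hλ:
  y_{n+1} = y_n + z·[3/4·y_n + 1/4·y_{n+1}] ⇒ (1 − 1/4z)y_{n+1} = (1 + 3/4z)y_n
  ⇒ R(z) = (1 + 3/4z)/(1 − 1/4z).

Need |R(x)|<1, x<0.
x=-0.36: |R|=0.6697
R=−1: 1+3/4x = −1+1/4x ⇒ -1/2x=2 ⇒ x=2/(-1/2)=-4.0000
Confirm numerically:
  x=-3.618: |R|=0.89971 <1
  x=-2.529: |R|=0.54940 <1
  x=-2.304: |R|=0.46193 <1
  x=-4.598: |R|=1.13910 >1
  x=-4.339: |R|=1.08130 >1
  x=-4.035: |R|=1.00871 >1
So |R|<1 on (-4.0000, 0).

z* = -4.0000.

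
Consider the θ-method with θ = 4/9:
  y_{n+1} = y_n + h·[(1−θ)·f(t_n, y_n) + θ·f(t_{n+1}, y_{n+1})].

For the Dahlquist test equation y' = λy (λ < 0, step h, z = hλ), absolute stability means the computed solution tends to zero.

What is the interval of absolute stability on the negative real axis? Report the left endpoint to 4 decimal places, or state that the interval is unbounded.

(-18.0000, 0).

With y'=λy (z=hλ):
  y_{n+1} = y_n + z·[5/9·y_n + 4/9·y_{n+1}] ⇒ (1 − 4/9z)y_{n+1} = (1 + 5/9z)y_n
  ⇒ R(z) = (1 + 5/9z)/(1 − 4/9z).

Need |R(x)|<1, x<0.
x=-1.32: |R|=0.1681
R=−1: 1+5/9x = −1+4/9x ⇒ -1/9x=2 ⇒ x=2/(-1/9)=-18.0000
Confirm numerically:
  x=-17.822: |R|=0.99778 <1
  x=-16.267: |R|=0.97660 <1
  x=-12.509: |R|=0.90699 <1
  x=-18.443: |R|=1.00535 >1
  x=-18.105: |R|=1.00129 >1
Stable set (-18.0000, 0).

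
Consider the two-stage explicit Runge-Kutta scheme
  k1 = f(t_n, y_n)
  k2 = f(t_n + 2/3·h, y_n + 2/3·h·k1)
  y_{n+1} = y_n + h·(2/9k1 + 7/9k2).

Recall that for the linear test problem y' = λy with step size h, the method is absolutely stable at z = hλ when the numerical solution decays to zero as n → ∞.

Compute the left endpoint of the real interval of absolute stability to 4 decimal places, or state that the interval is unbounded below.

z* = -1.9286.

On y'=λy, z=hλ:
  k1=λy_n ⇒ h·k1=z·y_n;  k2=λ(1+2/3z)y_n ⇒ h·k2=z(1+2/3z)y_n
  y_{n+1}/y_n = 1 + 2/9z + 7/9z(1+2/3z) = 1 + z + 14/27z²
  R(z) = 1 + z + 14/27z².

Solve |R(x)|<1 on ℝ⁻.
x=-1.62: |R|=0.7408
R=1: x+14/27x²=0 ⇒ x=−27/14=-1.9286; min R=1−1/(4·14/27)=0.5179>−1
Confirm numerically:
  x=-1.877: |R|=0.94981 <1
  x=-1.797: |R|=0.87740 <1
  x=-1.188: |R|=0.54381 <1
  x=-2.376: |R|=1.55123 >1
  x=-2.293: |R|=1.43329 >1
Interval (-1.9286, 0).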